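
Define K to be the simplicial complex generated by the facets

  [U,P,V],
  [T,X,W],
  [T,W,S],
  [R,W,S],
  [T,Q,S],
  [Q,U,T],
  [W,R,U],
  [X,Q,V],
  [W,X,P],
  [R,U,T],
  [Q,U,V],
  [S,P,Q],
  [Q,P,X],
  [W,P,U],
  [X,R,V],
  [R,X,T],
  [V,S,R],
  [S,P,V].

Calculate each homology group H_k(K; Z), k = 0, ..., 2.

Order the vertices as P < Q < R < S < T < U < V < W < X. Listing each simplex with vertices in this order, K has dimension 2 with simplices:

  0-simplices (9): P, Q, R, S, T, U, V, W, X
  1-simplices (27): PQ, PS, PU, PV, PW, PX, QS, QT, QU, QV, QX, RS, RT, RU, RV, RW, RX, ST, SV, SW, TU, TW, TX, UV, UW, VX, WX
  2-simplices (18): PQS, PQX, PSV, PUV, PUW, PWX, QST, QTU, QUV, QVX, RSV, RSW, RTU, RTX, RUW, RVX, STW, TWX

giving chain groups C_0 ≅ Z^9, C_1 ≅ Z^27, C_2 ≅ Z^18.

∂_1: C_1 → C_0 is given by ∂[p,q] = [q] − [p].
The 9×27 boundary matrix has rank 8 and Smith normal form diag(1,1,1,1,1,1,1,1).

∂_2: C_2 → C_1 acts by ∂[p,q,r] = [q,r] − [p,r] + [p,q]. For instance
  ∂RSV = SV − RV + RS,
  ∂PQX = QX − PX + PQ.
The resulting 27×18 matrix has rank 18, and its Smith normal form has invariant factors (1,1,1,1,1,1,1,1,1,1,1,1,1,1,1,1,1,2).

Reading off H_k = ker ∂_k / im ∂_{k+1}:

  H_0: rank C_0 − rank ∂_1 = 9 − 8 = 1, and the invariant factors of ∂_1 are all 1, so H_0 = Z.
  H_1: rank ker ∂_1 − rank ∂_2 = (27 − 8) − 18 = 1, and ∂_2 has invariant factor 2 > 1, so H_1 = Z ⊕ Z/2.
  H_2: rank ker ∂_2 − rank ∂_3 = (18 − 18) − 0 = 0, and there is no ∂_3, so H_2 = 0.

H_0 ≅ Z,  H_1 ≅ Z ⊕ Z/2,  H_2 = 0.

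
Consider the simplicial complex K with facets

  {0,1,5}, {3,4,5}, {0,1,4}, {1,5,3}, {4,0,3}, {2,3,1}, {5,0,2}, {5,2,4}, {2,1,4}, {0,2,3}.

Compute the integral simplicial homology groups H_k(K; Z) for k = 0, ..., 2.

H_0 ≅ Z,  H_1 ≅ Z/2,  H_2 = 0.

Fix the vertex order 0 < 1 < 2 < 3 < 4 < 5 and write every simplex with vertices in increasing order. Then dim K = 2 and the simplices of K are:

  0-simplices (6): [0], [1], [2], [3], [4], [5]
  1-simplices (15): [0,1], [0,2], [0,3], [0,4], [0,5], [1,2], [1,3], [1,4], [1,5], [2,3], [2,4], [2,5], [3,4], [3,5], [4,5]
  2-simplices (10): [0,1,4], [0,1,5], [0,2,3], [0,2,5], [0,3,4], [1,2,3], [1,2,4], [1,3,5], [2,4,5], [3,4,5]

giving chain groups C_0 ≅ Z^6, C_1 ≅ Z^15, C_2 ≅ Z^10.

∂_1: C_1 → C_0 sends each edge [p,q] (with p < q) to q − p.
As a 6×15 matrix over Z this has rank 5, with invariant factors (1,1,1,1,1).

The boundary map ∂_2: C_2 → C_1 maps a triangle to the signed sum of its edges. For instance
  ∂[0,1,4] = [1,4] − [0,4] + [0,1],
  ∂[0,2,5] = [2,5] − [0,5] + [0,2].
This gives a 15×10 integer matrix of rank 10; reducing to Smith normal form yields diagonal entries (1,1,1,1,1,1,1,1,1,2).

Reading off H_k = ker ∂_k / im ∂_{k+1}:

  H_0: rank C_0 − rank ∂_1 = 6 − 5 = 1, and the invariant factors of ∂_1 are all 1, so H_0 = Z.
  H_1: rank ker ∂_1 − rank ∂_2 = (15 − 5) − 10 = 0, and ∂_2 has invariant factor 2 > 1, so H_1 = Z/2.
  H_2: rank ker ∂_2 − rank ∂_3 = (10 − 10) − 0 = 0, and there is no ∂_3, so H_2 = 0.

As a check, the Euler characteristic is 6 − 15 + 10 = 1, which agrees with 1 − 0 + 0 = 1.
(K is a triangulation of the real projective plane RP^2.)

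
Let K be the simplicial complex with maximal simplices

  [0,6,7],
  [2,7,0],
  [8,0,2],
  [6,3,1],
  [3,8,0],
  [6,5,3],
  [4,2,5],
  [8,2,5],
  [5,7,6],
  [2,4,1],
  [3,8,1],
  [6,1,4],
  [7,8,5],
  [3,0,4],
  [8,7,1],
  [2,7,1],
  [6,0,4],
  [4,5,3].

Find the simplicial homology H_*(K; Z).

H_0 = Z,  H_1 = Z × Z/2,  H_2 = 0.

K has 9 vertices, 27 edges, 18 triangles.
rank ∂_0 = 0, rank ∂_1 = 8 ⇒ b_0 = 9 − 0 − 8 = 1; all invariant factors of ∂_1 are 1 so no torsion. So H_0 = Z.
rank ∂_1 = 8, rank ∂_2 = 18 ⇒ b_1 = 27 − 8 − 18 = 1; ∂_2 has invariant factor(s) [2] giving torsion. So H_1 = Z × Z/2.
rank ∂_2 = 18, rank ∂_3 = 0 ⇒ b_2 = 18 − 18 − 0 = 0. So H_2 = 0.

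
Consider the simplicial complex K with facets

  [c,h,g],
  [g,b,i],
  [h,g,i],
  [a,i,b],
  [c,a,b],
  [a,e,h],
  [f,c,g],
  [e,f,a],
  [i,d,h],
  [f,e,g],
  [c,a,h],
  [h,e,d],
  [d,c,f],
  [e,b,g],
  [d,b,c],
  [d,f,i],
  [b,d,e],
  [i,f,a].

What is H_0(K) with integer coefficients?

H_0 = Z.

Fix the vertex order a < b < c < d < e < f < g < h < i and write every simplex with vertices in increasing order. Then dim K = 2 and the simplices of K are:

  0-simplices (9): a, b, c, d, e, f, g, h, i
  1-simplices (27): ab, ac, ae, af, ah, ai, bc, bd, be, bg, bi, cd, cf, cg, ch, de, df, dh, di, ef, eg, eh, fg, fi, gh, gi, hi
  2-simplices (18): abc, abi, ach, aef, aeh, afi, bcd, bde, beg, bgi, cdf, cfg, cgh, deh, dfi, dhi, efg, ghi

giving chain groups C_0 ≅ Z^9, C_1 ≅ Z^27, C_2 ≅ Z^18.

∂_1: C_1 → C_0 is given by ∂[p,q] = [q] − [p].
The 9×27 boundary matrix has rank 8 and Smith normal form diag(1,1,1,1,1,1,1,1).

∂_2: C_2 → C_1 acts by ∂[p,q,r] = [q,r] − [p,r] + [p,q]. For instance
  ∂aef = ef − af + ae,
  ∂dhi = hi − di + dh.
The resulting 27×18 matrix has rank 17, and its Smith normal form has invariant factors (1,1,1,1,1,1,1,1,1,1,1,1,1,1,1,1,1).

Reading off H_k = ker ∂_k / im ∂_{k+1}:

  H_0: rank C_0 − rank ∂_1 = 9 − 8 = 1, and the invariant factors of ∂_1 are all 1, so H_0 ≅ Z.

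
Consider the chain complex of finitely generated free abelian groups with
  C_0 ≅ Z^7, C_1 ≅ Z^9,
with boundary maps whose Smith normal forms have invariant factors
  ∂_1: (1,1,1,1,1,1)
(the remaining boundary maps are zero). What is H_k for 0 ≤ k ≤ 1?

H_0 ≅ Z,  H_1 ≅ Z^3.

H_0: b_0 = 7 − 0 − 6 = 1; torsion from ∂_1 factors > 1: none. So H_0 ≅ Z.
H_1: b_1 = 9 − 6 − 0 = 3; torsion from ∂_2 factors > 1: none. So H_1 ≅ Z^3.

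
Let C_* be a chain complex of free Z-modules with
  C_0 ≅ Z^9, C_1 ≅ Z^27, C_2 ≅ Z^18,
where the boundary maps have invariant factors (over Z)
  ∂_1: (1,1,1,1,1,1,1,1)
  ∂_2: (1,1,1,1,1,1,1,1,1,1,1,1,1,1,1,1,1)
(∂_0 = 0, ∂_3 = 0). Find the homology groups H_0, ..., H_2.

H_0: b_0 = 9 − 0 − 8 = 1; torsion from ∂_1 factors > 1: none. So H_0 = Z.
H_1: b_1 = 27 − 8 − 17 = 2; torsion from ∂_2 factors > 1: none. So H_1 = Z^2.
H_2: b_2 = 18 − 17 − 0 = 1; torsion from ∂_3 factors > 1: none. So H_2 = Z.

H_0 = Z,  H_1 = Z^2,  H_2 = Z.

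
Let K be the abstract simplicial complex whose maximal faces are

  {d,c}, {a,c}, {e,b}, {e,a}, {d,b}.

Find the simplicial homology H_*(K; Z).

H_0 = Z,  H_1 = Z.

Order the vertices as a < b < c < d < e. Listing each simplex with vertices in this order, K has dimension 1 with simplices:

  0-simplices (5): a, b, c, d, e
  1-simplices (5): ac, ae, bd, be, cd

giving chain groups C_0 ≅ Z^5, C_1 ≅ Z^5.

The boundary map ∂_1: C_1 → C_0 is given by ∂[p,q] = [q] − [p]. For instance
  ∂ae = e − a.
The resulting 5×5 matrix has rank 4, and its Smith normal form has invariant factors (1,1,1,1).

Now H_k = ker ∂_k / im ∂_{k+1}, so:

  H_0: rank C_0 − rank ∂_1 = 5 − 4 = 1, and the invariant factors of ∂_1 are all 1, so H_0 = Z.
  H_1: rank ker ∂_1 − rank ∂_2 = (5 − 4) − 0 = 1, and there is no ∂_2, so H_1 = Z.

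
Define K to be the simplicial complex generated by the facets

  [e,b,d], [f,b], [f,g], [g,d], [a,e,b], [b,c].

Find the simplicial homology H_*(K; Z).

H_0 ≅ Z,  H_1 ≅ Z,  H_2 = 0.

Take the total order a < b < c < d < e < f < g on the vertex set. Then K (dimension 2) consists of the simplices:

  0-simplices (7): a, b, c, d, e, f, g
  1-simplices (9): ab, ae, bc, bd, be, bf, de, dg, fg
  2-simplices (2): abe, bde

Hence C_0 ≅ Z^7, C_1 ≅ Z^9, C_2 ≅ Z^2.

The boundary map ∂_1: C_1 → C_0 is given by ∂[p,q] = [q] − [p].
The resulting 7×9 matrix has rank 6, and its Smith normal form has invariant factors (1,1,1,1,1,1).

The boundary map ∂_2: C_2 → C_1 acts by ∂[p,q,r] = [q,r] − [p,r] + [p,q]. For instance
  ∂abe = be − ae + ab,
  ∂bde = de − be + bd.
The 9×2 boundary matrix has rank 2 and Smith normal form diag(1,1).

Now H_k = ker ∂_k / im ∂_{k+1}, so:

  H_0: rank C_0 − rank ∂_1 = 7 − 6 = 1, and the invariant factors of ∂_1 are all 1, so H_0 = Z.
  H_1: rank ker ∂_1 − rank ∂_2 = (9 − 6) − 2 = 1, and the invariant factors of ∂_2 are all 1, so H_1 = Z.
  H_2: rank ker ∂_2 − rank ∂_3 = (2 − 2) − 0 = 0, and there is no ∂_3, so H_2 = 0.

As a check, the Euler characteristic is 7 − 9 + 2 = 0, which agrees with 1 − 1 + 0 = 0.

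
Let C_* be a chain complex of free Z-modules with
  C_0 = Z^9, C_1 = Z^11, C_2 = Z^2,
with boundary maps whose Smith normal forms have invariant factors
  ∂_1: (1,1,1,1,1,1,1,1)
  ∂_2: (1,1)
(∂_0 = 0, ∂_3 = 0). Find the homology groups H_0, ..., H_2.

H_0 = Z,  H_1 = Z,  H_2 = 0.

H_0: b_0 = 9 − 0 − 8 = 1; torsion from ∂_1 factors > 1: none. So H_0 = Z.
H_1: b_1 = 11 − 8 − 2 = 1; torsion from ∂_2 factors > 1: none. So H_1 = Z.
H_2: b_2 = 2 − 2 − 0 = 0; torsion from ∂_3 factors > 1: none. So H_2 = 0.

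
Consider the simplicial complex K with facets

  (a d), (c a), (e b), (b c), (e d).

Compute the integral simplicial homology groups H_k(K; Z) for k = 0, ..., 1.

H_0 ≅ Z,  H_1 ≅ Z.

We work with the vertex ordering a < b < c < d < e. The simplices of K, each written with vertices in increasing order, are:

  0-simplices (5): a, b, c, d, e
  1-simplices (5): ac, ad, bc, be, de

Hence C_0 ≅ Z^5, C_1 ≅ Z^5.

Boundary ∂_1: C_1 → C_0 is given by ∂[p,q] = [q] − [p].
The resulting 5×5 matrix has rank 4, and its Smith normal form has invariant factors (1,1,1,1).

From H_k ≅ ker(∂_k) / im(∂_{k+1}) we obtain:

  H_0: rank C_0 − rank ∂_1 = 5 − 4 = 1, and the invariant factors of ∂_1 are all 1, so H_0 ≅ Z.
  H_1: rank ker ∂_1 − rank ∂_2 = (5 − 4) − 0 = 1, and there is no ∂_2, so H_1 ≅ Z.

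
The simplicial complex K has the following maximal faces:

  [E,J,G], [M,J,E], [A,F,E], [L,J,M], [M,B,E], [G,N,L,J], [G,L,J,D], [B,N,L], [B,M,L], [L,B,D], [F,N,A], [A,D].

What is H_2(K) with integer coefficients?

H_2 = 0.

K has 10 vertices, 25 edges, 16 triangles, 2 3-simplices.
rank ∂_2 = 14, rank ∂_3 = 2 ⇒ b_2 = 16 − 14 − 2 = 0; all invariant factors of ∂_3 are 1 so no torsion. So H_2 = 0.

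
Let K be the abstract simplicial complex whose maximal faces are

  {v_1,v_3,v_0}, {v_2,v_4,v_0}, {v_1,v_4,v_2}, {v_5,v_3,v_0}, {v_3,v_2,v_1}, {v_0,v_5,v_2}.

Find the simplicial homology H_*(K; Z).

Take the total order v_0 < v_1 < v_2 < v_3 < v_4 < v_5 on the vertex set. Then K (dimension 2) consists of the simplices:

  0-simplices (6): [v_0], [v_1], [v_2], [v_3], [v_4], [v_5]
  1-simplices (12): [v_0,v_1], [v_0,v_2], [v_0,v_3], [v_0,v_4], [v_0,v_5], [v_1,v_2], [v_1,v_3], [v_1,v_4], [v_2,v_3], [v_2,v_4], [v_2,v_5], [v_3,v_5]
  2-simplices (6): [v_0,v_1,v_3], [v_0,v_2,v_4], [v_0,v_2,v_5], [v_0,v_3,v_5], [v_1,v_2,v_3], [v_1,v_2,v_4]

Hence C_0 ≅ Z^6, C_1 ≅ Z^12, C_2 ≅ Z^6.

Boundary ∂_1: C_1 → C_0 sends each edge [p,q] (with p < q) to q − p. For instance
  ∂[v_1,v_2] = [v_2] − [v_1].
As a 6×12 matrix over Z this has rank 5, with invariant factors (1,1,1,1,1).

Boundary ∂_2: C_2 → C_1 maps a triangle to the signed sum of its edges. For instance
  ∂[v_0,v_3,v_5] = [v_3,v_5] − [v_0,v_5] + [v_0,v_3],
  ∂[v_0,v_2,v_5] = [v_2,v_5] − [v_0,v_5] + [v_0,v_2].
The resulting 12×6 matrix has rank 6, and its Smith normal form has invariant factors (1,1,1,1,1,1).

Reading off H_k = ker ∂_k / im ∂_{k+1}:

  H_0: rank C_0 − rank ∂_1 = 6 − 5 = 1, and the invariant factors of ∂_1 are all 1, so H_0 ≅ Z.
  H_1: rank ker ∂_1 − rank ∂_2 = (12 − 5) − 6 = 1, and the invariant factors of ∂_2 are all 1, so H_1 ≅ Z.
  H_2: rank ker ∂_2 − rank ∂_3 = (6 − 6) − 0 = 0, and there is no ∂_3, so H_2 ≅ 0.

As a check, the Euler characteristic is 6 − 12 + 6 = 0, which agrees with 1 − 1 + 0 = 0.
(K is a triangulation of the cylinder S^1 x I.)

H_0 ≅ Z,  H_1 ≅ Z,  H_2 = 0.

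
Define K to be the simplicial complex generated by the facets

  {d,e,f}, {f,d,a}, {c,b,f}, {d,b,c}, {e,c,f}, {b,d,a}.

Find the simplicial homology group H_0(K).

Fix the vertex order a < b < c < d < e < f and write every simplex with vertices in increasing order. Then dim K = 2 and the simplices of K are:

  0-simplices (6): a, b, c, d, e, f
  1-simplices (12): ab, ad, af, bc, bd, bf, cd, ce, cf, de, df, ef
  2-simplices (6): abd, adf, bcd, bcf, cef, def

Hence C_0 ≅ Z^6, C_1 ≅ Z^12, C_2 ≅ Z^6.

Boundary ∂_1: C_1 → C_0 is given by ∂[p,q] = [q] − [p]. For instance
  ∂ad = d − a.
The resulting 6×12 matrix has rank 5, and its Smith normal form has invariant factors (1,1,1,1,1).

Boundary ∂_2: C_2 → C_1 maps a triangle to the signed sum of its edges. For instance
  ∂abd = bd − ad + ab,
  ∂def = ef − df + de.
As a 12×6 matrix over Z this has rank 6, with invariant factors (1,1,1,1,1,1).

Computing H_k = (kernel of ∂_k) / (image of ∂_{k+1}):

  H_0: rank C_0 − rank ∂_1 = 6 − 5 = 1, and the invariant factors of ∂_1 are all 1, so H_0 = Z.

(K is a triangulation of the cylinder S^1 x I.)

H_0 = Z.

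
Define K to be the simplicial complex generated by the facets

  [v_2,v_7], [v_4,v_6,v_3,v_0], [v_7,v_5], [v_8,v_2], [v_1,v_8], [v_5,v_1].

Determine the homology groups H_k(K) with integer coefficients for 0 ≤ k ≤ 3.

H_0 ≅ Z^2,  H_1 ≅ Z,  H_2 = 0,  H_3 = 0.

K has 9 vertices, 11 edges, 4 triangles, 1 3-simplex.
rank ∂_0 = 0, rank ∂_1 = 7 ⇒ b_0 = 9 − 0 − 7 = 2; all invariant factors of ∂_1 are 1 so no torsion. So H_0 ≅ Z^2.
rank ∂_1 = 7, rank ∂_2 = 3 ⇒ b_1 = 11 − 7 − 3 = 1; all invariant factors of ∂_2 are 1 so no torsion. So H_1 ≅ Z.
rank ∂_2 = 3, rank ∂_3 = 1 ⇒ b_2 = 4 − 3 − 1 = 0; all invariant factors of ∂_3 are 1 so no torsion. So H_2 ≅ 0.
rank ∂_3 = 1, rank ∂_4 = 0 ⇒ b_3 = 1 − 1 − 0 = 0. So H_3 ≅ 0.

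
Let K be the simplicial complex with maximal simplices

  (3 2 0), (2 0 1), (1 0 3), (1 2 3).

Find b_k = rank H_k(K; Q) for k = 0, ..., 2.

Order the vertices as 0 < 1 < 2 < 3. Listing each simplex with vertices in this order, K has dimension 2 with simplices:

  0-simplices (4): [0], [1], [2], [3]
  1-simplices (6): [0,1], [0,2], [0,3], [1,2], [1,3], [2,3]
  2-simplices (4): [0,1,2], [0,1,3], [0,2,3], [1,2,3]

giving chain groups C_0 ≅ Z^4, C_1 ≅ Z^6, C_2 ≅ Z^4.

Boundary ∂_1: C_1 → C_0 sends each edge [p,q] (with p < q) to q − p. For instance
  ∂[0,3] = [3] − [0].
This gives a 4×6 integer matrix of rank 3; reducing to Smith normal form yields diagonal entries (1,1,1).

The boundary map ∂_2: C_2 → C_1 acts by ∂[p,q,r] = [q,r] − [p,r] + [p,q]. For instance
  ∂[1,2,3] = [2,3] − [1,3] + [1,2],
  ∂[0,2,3] = [2,3] − [0,3] + [0,2].
This gives a 6×4 integer matrix of rank 3; reducing to Smith normal form yields diagonal entries (1,1,1).

Now H_k = ker ∂_k / im ∂_{k+1}, so:

  H_0: rank C_0 − rank ∂_1 = 4 − 3 = 1, and the invariant factors of ∂_1 are all 1, so H_0 ≅ Z.
  H_1: rank ker ∂_1 − rank ∂_2 = (6 − 3) − 3 = 0, and the invariant factors of ∂_2 are all 1, so H_1 ≅ 0.
  H_2: rank ker ∂_2 − rank ∂_3 = (4 − 3) − 0 = 1, and there is no ∂_3, so H_2 ≅ Z.

Hence the Betti numbers are b_0 = 1, b_1 = 0, b_2 = 1.

b_0 = 1, b_1 = 0, b_2 = 1.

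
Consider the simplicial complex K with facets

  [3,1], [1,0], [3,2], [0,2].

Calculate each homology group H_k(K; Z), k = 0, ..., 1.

H_0 ≅ Z,  H_1 ≅ Z.

Take the total order 0 < 1 < 2 < 3 on the vertex set. Then K (dimension 1) consists of the simplices:

  0-simplices (4): [0], [1], [2], [3]
  1-simplices (4): [0,1], [0,2], [1,3], [2,3]

so the chain groups are C_0 ≅ Z^4, C_1 ≅ Z^4.

∂_1: C_1 → C_0 is given by ∂[p,q] = [q] − [p].
The resulting 4×4 matrix has rank 3, and its Smith normal form has invariant factors (1,1,1).

Computing H_k = (kernel of ∂_k) / (image of ∂_{k+1}):

  H_0: rank C_0 − rank ∂_1 = 4 − 3 = 1, and the invariant factors of ∂_1 are all 1, so H_0 ≅ Z.
  H_1: rank ker ∂_1 − rank ∂_2 = (4 − 3) − 0 = 1, and there is no ∂_2, so H_1 ≅ Z.

As a check, the Euler characteristic is 4 − 4 = 0, which agrees with 1 − 1 = 0.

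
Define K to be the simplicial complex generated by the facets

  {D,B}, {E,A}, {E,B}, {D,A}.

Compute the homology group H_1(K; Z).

Take the total order A < B < D < E on the vertex set. Then K (dimension 1) consists of the simplices:

  0-simplices (4): A, B, D, E
  1-simplices (4): AD, AE, BD, BE

so the chain groups are C_0 ≅ Z^4, C_1 ≅ Z^4.

The boundary map ∂_1: C_1 → C_0 maps an edge to its endpoints' difference, ∂[p,q] = q − p.
The 4×4 boundary matrix has rank 3 and Smith normal form diag(1,1,1).

From H_k ≅ ker(∂_k) / im(∂_{k+1}) we obtain:

  H_1: rank ker ∂_1 − rank ∂_2 = (4 − 3) − 0 = 1, and there is no ∂_2, so H_1 = Z.

H_1 = Z.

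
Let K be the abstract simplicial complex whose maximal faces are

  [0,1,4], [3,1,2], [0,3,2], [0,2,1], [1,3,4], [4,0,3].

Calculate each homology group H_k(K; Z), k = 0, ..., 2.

Take the total order 0 < 1 < 2 < 3 < 4 on the vertex set. Then K (dimension 2) consists of the simplices:

  0-simplices (5): [0], [1], [2], [3], [4]
  1-simplices (9): [0,1], [0,2], [0,3], [0,4], [1,2], [1,3], [1,4], [2,3], [3,4]
  2-simplices (6): [0,1,2], [0,1,4], [0,2,3], [0,3,4], [1,2,3], [1,3,4]

giving chain groups C_0 ≅ Z^5, C_1 ≅ Z^9, C_2 ≅ Z^6.

Boundary ∂_1: C_1 → C_0 is given by ∂[p,q] = [q] − [p].
As a 5×9 matrix over Z this has rank 4, with invariant factors (1,1,1,1).

∂_2: C_2 → C_1 sends each 2-simplex [p,q,r] to [q,r] − [p,r] + [p,q]. For instance
  ∂[0,2,3] = [2,3] − [0,3] + [0,2],
  ∂[0,1,2] = [1,2] − [0,2] + [0,1].
As a 9×6 matrix over Z this has rank 5, with invariant factors (1,1,1,1,1).

From H_k ≅ ker(∂_k) / im(∂_{k+1}) we obtain:

  H_0: rank C_0 − rank ∂_1 = 5 − 4 = 1, and the invariant factors of ∂_1 are all 1, so H_0 ≅ Z.
  H_1: rank ker ∂_1 − rank ∂_2 = (9 − 4) − 5 = 0, and the invariant factors of ∂_2 are all 1, so H_1 ≅ 0.
  H_2: rank ker ∂_2 − rank ∂_3 = (6 − 5) − 0 = 1, and there is no ∂_3, so H_2 ≅ Z.

(K is a triangulation of the 2-sphere S^2.)

H_0 ≅ Z,  H_1 = 0,  H_2 ≅ Z.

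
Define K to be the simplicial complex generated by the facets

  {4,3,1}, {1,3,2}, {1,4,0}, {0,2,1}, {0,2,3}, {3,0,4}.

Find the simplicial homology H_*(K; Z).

Take the total order 0 < 1 < 2 < 3 < 4 on the vertex set. Then K (dimension 2) consists of the simplices:

  0-simplices (5): [0], [1], [2], [3], [4]
  1-simplices (9): [0,1], [0,2], [0,3], [0,4], [1,2], [1,3], [1,4], [2,3], [3,4]
  2-simplices (6): [0,1,2], [0,1,4], [0,2,3], [0,3,4], [1,2,3], [1,3,4]

so the chain groups are C_0 ≅ Z^5, C_1 ≅ Z^9, C_2 ≅ Z^6.

∂_1: C_1 → C_0 sends each edge [p,q] (with p < q) to q − p. For instance
  ∂[1,3] = [3] − [1].
The 5×9 boundary matrix has rank 4 and Smith normal form diag(1,1,1,1).

∂_2: C_2 → C_1 acts by ∂[p,q,r] = [q,r] − [p,r] + [p,q]. For instance
  ∂[0,3,4] = [3,4] − [0,4] + [0,3],
  ∂[0,1,2] = [1,2] − [0,2] + [0,1].
The 9×6 boundary matrix has rank 5 and Smith normal form diag(1,1,1,1,1).

Now H_k = ker ∂_k / im ∂_{k+1}, so:

  H_0: rank C_0 − rank ∂_1 = 5 − 4 = 1, and the invariant factors of ∂_1 are all 1, so H_0 = Z.
  H_1: rank ker ∂_1 − rank ∂_2 = (9 − 4) − 5 = 0, and the invariant factors of ∂_2 are all 1, so H_1 = 0.
  H_2: rank ker ∂_2 − rank ∂_3 = (6 − 5) − 0 = 1, and there is no ∂_3, so H_2 = Z.

H_0 ≅ Z,  H_1 = 0,  H_2 ≅ Z.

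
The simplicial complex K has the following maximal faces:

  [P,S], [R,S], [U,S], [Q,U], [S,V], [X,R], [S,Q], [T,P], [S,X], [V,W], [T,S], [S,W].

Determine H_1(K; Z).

We work with the vertex ordering P < Q < R < S < T < U < V < W < X. The simplices of K, each written with vertices in increasing order, are:

  0-simplices (9): P, Q, R, S, T, U, V, W, X
  1-simplices (12): PS, PT, QS, QU, RS, RX, ST, SU, SV, SW, SX, VW

Hence C_0 ≅ Z^9, C_1 ≅ Z^12.

Boundary ∂_1: C_1 → C_0 sends each edge [p,q] (with p < q) to q − p. For instance
  ∂SU = U − S.
The 9×12 boundary matrix has rank 8 and Smith normal form diag(1,1,1,1,1,1,1,1).

Computing H_k = (kernel of ∂_k) / (image of ∂_{k+1}):

  H_1: rank ker ∂_1 − rank ∂_2 = (12 − 8) − 0 = 4, and there is no ∂_2, so H_1 ≅ Z^4.

(K is a triangulation of a wedge of 4 circles.)

H_1 ≅ Z^4.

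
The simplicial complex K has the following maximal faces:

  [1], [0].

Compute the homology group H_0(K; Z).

H_0 = Z^2.

Fix the vertex order 0 < 1 and write every simplex with vertices in increasing order. Then dim K = 0 and the simplices of K are:

  0-simplices (2): [0], [1]

Hence C_0 ≅ Z^2.

Now H_k = ker ∂_k / im ∂_{k+1}, so:

  H_0: rank C_0 − rank ∂_1 = 2 − 0 = 2, and there is no ∂_1, so H_0 = Z^2.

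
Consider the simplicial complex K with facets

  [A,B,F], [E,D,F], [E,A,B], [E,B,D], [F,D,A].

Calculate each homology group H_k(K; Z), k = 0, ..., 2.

H_0 ≅ Z,  H_1 ≅ Z,  H_2 = 0.

Fix the vertex order A < B < D < E < F and write every simplex with vertices in increasing order. Then dim K = 2 and the simplices of K are:

  0-simplices (5): A, B, D, E, F
  1-simplices (10): AB, AD, AE, AF, BD, BE, BF, DE, DF, EF
  2-simplices (5): ABE, ABF, ADF, BDE, DEF

giving chain groups C_0 ≅ Z^5, C_1 ≅ Z^10, C_2 ≅ Z^5.

∂_1: C_1 → C_0 sends each edge [p,q] (with p < q) to q − p.
The 5×10 boundary matrix has rank 4 and Smith normal form diag(1,1,1,1).

The boundary map ∂_2: C_2 → C_1 maps a triangle to the signed sum of its edges. For instance
  ∂BDE = DE − BE + BD,
  ∂DEF = EF − DF + DE.
The 10×5 boundary matrix has rank 5 and Smith normal form diag(1,1,1,1,1).

From H_k ≅ ker(∂_k) / im(∂_{k+1}) we obtain:

  H_0: rank C_0 − rank ∂_1 = 5 − 4 = 1, and the invariant factors of ∂_1 are all 1, so H_0 = Z.
  H_1: rank ker ∂_1 − rank ∂_2 = (10 − 4) − 5 = 1, and the invariant factors of ∂_2 are all 1, so H_1 = Z.
  H_2: rank ker ∂_2 − rank ∂_3 = (5 − 5) − 0 = 0, and there is no ∂_3, so H_2 = 0.

(K is a triangulation of the Möbius band.)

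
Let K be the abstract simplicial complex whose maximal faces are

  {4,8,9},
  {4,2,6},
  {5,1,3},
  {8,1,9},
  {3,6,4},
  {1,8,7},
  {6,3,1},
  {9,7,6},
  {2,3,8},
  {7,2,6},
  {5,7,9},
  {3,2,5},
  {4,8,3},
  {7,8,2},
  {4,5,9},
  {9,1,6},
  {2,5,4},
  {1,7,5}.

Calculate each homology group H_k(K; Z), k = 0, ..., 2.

H_0 ≅ Z,  H_1 ≅ Z ⊕ Z/2Z,  H_2 = 0.

K has 9 vertices, 27 edges, 18 triangles.
rank ∂_0 = 0, rank ∂_1 = 8 ⇒ b_0 = 9 − 0 − 8 = 1; all invariant factors of ∂_1 are 1 so no torsion. So H_0 ≅ Z.
rank ∂_1 = 8, rank ∂_2 = 18 ⇒ b_1 = 27 − 8 − 18 = 1; ∂_2 has invariant factor(s) [2] giving torsion. So H_1 ≅ Z ⊕ Z/2Z.
rank ∂_2 = 18, rank ∂_3 = 0 ⇒ b_2 = 18 − 18 − 0 = 0. So H_2 ≅ 0.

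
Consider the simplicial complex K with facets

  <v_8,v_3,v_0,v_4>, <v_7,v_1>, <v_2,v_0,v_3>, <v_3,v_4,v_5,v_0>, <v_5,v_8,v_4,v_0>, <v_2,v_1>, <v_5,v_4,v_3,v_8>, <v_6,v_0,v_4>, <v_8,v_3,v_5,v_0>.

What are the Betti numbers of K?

b_0 = 1, b_1 = 0, b_2 = 0, b_3 = 1.

Fix the vertex order v_0 < v_1 < v_2 < v_3 < v_4 < v_5 < v_6 < v_7 < v_8 and write every simplex with vertices in increasing order. Then dim K = 3 and the simplices of K are:

  0-simplices (9): [v_0], [v_1], [v_2], [v_3], [v_4], [v_5], [v_6], [v_7], [v_8]
  1-simplices (16): (16 of them)
  2-simplices (12): (12 of them)
  3-simplices (5): [v_0,v_3,v_4,v_5], [v_0,v_3,v_4,v_8], [v_0,v_3,v_5,v_8], [v_0,v_4,v_5,v_8], [v_3,v_4,v_5,v_8]

Hence C_0 ≅ Z^9, C_1 ≅ Z^16, C_2 ≅ Z^12, C_3 ≅ Z^5.

The boundary map ∂_1: C_1 → C_0 maps an edge to its endpoints' difference, ∂[p,q] = q − p. For instance
  ∂[v_0,v_2] = [v_2] − [v_0].
This gives a 9×16 integer matrix of rank 8; reducing to Smith normal form yields diagonal entries (1,1,1,1,1,1,1,1).

The boundary map ∂_2: C_2 → C_1 maps a triangle to the signed sum of its edges. For instance
  ∂[v_0,v_3,v_8] = [v_3,v_8] − [v_0,v_8] + [v_0,v_3],
  ∂[v_0,v_5,v_8] = [v_5,v_8] − [v_0,v_8] + [v_0,v_5].
The 16×12 boundary matrix has rank 8 and Smith normal form diag(1,1,1,1,1,1,1,1).

Boundary ∂_3: C_3 → C_2 sends each 3-simplex σ to the alternating sum Σ_i (−1)^i (σ with its i-th vertex removed). For instance
  ∂[v_0,v_3,v_4,v_8] = [v_3,v_4,v_8] − [v_0,v_4,v_8] + [v_0,v_3,v_8] − [v_0,v_3,v_4],
  ∂[v_0,v_3,v_4,v_5] = [v_3,v_4,v_5] − [v_0,v_4,v_5] + [v_0,v_3,v_5] − [v_0,v_3,v_4].
As a 12×5 matrix over Z this has rank 4, with invariant factors (1,1,1,1).

From H_k ≅ ker(∂_k) / im(∂_{k+1}) we obtain:

  H_0: rank C_0 − rank ∂_1 = 9 − 8 = 1, and the invariant factors of ∂_1 are all 1, so H_0 = Z.
  H_1: rank ker ∂_1 − rank ∂_2 = (16 − 8) − 8 = 0, and the invariant factors of ∂_2 are all 1, so H_1 = 0.
  H_2: rank ker ∂_2 − rank ∂_3 = (12 − 8) − 4 = 0, and the invariant factors of ∂_3 are all 1, so H_2 = 0.
  H_3: rank ker ∂_3 − rank ∂_4 = (5 − 4) − 0 = 1, and there is no ∂_4, so H_3 = Z.

Hence the Betti numbers are b_0 = 1, b_1 = 0, b_2 = 0, b_3 = 1.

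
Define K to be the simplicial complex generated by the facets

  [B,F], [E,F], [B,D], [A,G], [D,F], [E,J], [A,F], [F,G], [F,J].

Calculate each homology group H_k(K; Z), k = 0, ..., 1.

H_0 ≅ Z,  H_1 ≅ Z^3.

We work with the vertex ordering A < B < D < E < F < G < J. The simplices of K, each written with vertices in increasing order, are:

  0-simplices (7): A, B, D, E, F, G, J
  1-simplices (9): AF, AG, BD, BF, DF, EF, EJ, FG, FJ

giving chain groups C_0 ≅ Z^7, C_1 ≅ Z^9.

Boundary ∂_1: C_1 → C_0 is given by ∂[p,q] = [q] − [p].
This gives a 7×9 integer matrix of rank 6; reducing to Smith normal form yields diagonal entries (1,1,1,1,1,1).

From H_k ≅ ker(∂_k) / im(∂_{k+1}) we obtain:

  H_0: rank C_0 − rank ∂_1 = 7 − 6 = 1, and the invariant factors of ∂_1 are all 1, so H_0 ≅ Z.
  H_1: rank ker ∂_1 − rank ∂_2 = (9 − 6) − 0 = 3, and there is no ∂_2, so H_1 ≅ Z^3.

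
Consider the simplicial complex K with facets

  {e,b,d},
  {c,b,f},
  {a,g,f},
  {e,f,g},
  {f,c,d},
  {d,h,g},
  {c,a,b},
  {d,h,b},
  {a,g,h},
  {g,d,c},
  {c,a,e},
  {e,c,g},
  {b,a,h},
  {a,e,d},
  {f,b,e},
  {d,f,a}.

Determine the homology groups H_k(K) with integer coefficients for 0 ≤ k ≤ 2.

We work with the vertex ordering a < b < c < d < e < f < g < h. The simplices of K, each written with vertices in increasing order, are:

  0-simplices (8): a, b, c, d, e, f, g, h
  1-simplices (24): ab, ac, ad, ae, af, ag, ah, bc, bd, be, bf, bh, cd, ce, cf, cg, de, df, dg, dh, ef, eg, fg, gh
  2-simplices (16): abc, abh, ace, ade, adf, afg, agh, bcf, bde, bdh, bef, cdf, cdg, ceg, dgh, efg

so the chain groups are C_0 ≅ Z^8, C_1 ≅ Z^24, C_2 ≅ Z^16.

The boundary map ∂_1: C_1 → C_0 sends each edge [p,q] (with p < q) to q − p.
This gives a 8×24 integer matrix of rank 7; reducing to Smith normal form yields diagonal entries (1,1,1,1,1,1,1).

∂_2: C_2 → C_1 sends each 2-simplex [p,q,r] to [q,r] − [p,r] + [p,q]. For instance
  ∂abc = bc − ac + ab,
  ∂ace = ce − ae + ac.
The 24×16 boundary matrix has rank 15 and Smith normal form diag(1,1,1,1,1,1,1,1,1,1,1,1,1,1,1).

Computing H_k = (kernel of ∂_k) / (image of ∂_{k+1}):

  H_0: rank C_0 − rank ∂_1 = 8 − 7 = 1, and the invariant factors of ∂_1 are all 1, so H_0 ≅ Z.
  H_1: rank ker ∂_1 − rank ∂_2 = (24 − 7) − 15 = 2, and the invariant factors of ∂_2 are all 1, so H_1 ≅ Z^2.
  H_2: rank ker ∂_2 − rank ∂_3 = (16 − 15) − 0 = 1, and there is no ∂_3, so H_2 ≅ Z.

H_0 = Z,  H_1 = Z^2,  H_2 = Z.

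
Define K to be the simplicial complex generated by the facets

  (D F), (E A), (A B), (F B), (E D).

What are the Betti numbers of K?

Take the total order A < B < D < E < F on the vertex set. Then K (dimension 1) consists of the simplices:

  0-simplices (5): A, B, D, E, F
  1-simplices (5): AB, AE, BF, DE, DF

giving chain groups C_0 ≅ Z^5, C_1 ≅ Z^5.

Boundary ∂_1: C_1 → C_0 sends each edge [p,q] (with p < q) to q − p. For instance
  ∂DF = F − D.
As a 5×5 matrix over Z this has rank 4, with invariant factors (1,1,1,1).

Now H_k = ker ∂_k / im ∂_{k+1}, so:

  H_0: rank C_0 − rank ∂_1 = 5 − 4 = 1, and the invariant factors of ∂_1 are all 1, so H_0 ≅ Z.
  H_1: rank ker ∂_1 − rank ∂_2 = (5 − 4) − 0 = 1, and there is no ∂_2, so H_1 ≅ Z.

Hence the Betti numbers are b_0 = 1, b_1 = 1.

b_0 = 1, b_1 = 1.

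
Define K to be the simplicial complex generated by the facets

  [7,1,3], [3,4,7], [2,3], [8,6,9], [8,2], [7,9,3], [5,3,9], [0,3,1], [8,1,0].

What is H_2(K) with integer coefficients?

H_2 ≅ 0.

Take the total order 0 < 1 < 2 < 3 < 4 < 5 < 6 < 7 < 8 < 9 on the vertex set. Then K (dimension 2) consists of the simplices:

  0-simplices (10): [0], [1], [2], [3], [4], [5], [6], [7], [8], [9]
  1-simplices (18): [0,1], [0,3], [0,8], [1,3], [1,7], [1,8], [2,3], [2,8], [3,4], [3,5], [3,7], [3,9], [4,7], [5,9], [6,8], [6,9], [7,9], [8,9]
  2-simplices (7): [0,1,3], [0,1,8], [1,3,7], [3,4,7], [3,5,9], [3,7,9], [6,8,9]

Hence C_0 ≅ Z^10, C_1 ≅ Z^18, C_2 ≅ Z^7.

The boundary map ∂_1: C_1 → C_0 maps an edge to its endpoints' difference, ∂[p,q] = q − p.
This gives a 10×18 integer matrix of rank 9; reducing to Smith normal form yields diagonal entries (1,1,1,1,1,1,1,1,1).

Boundary ∂_2: C_2 → C_1 maps a triangle to the signed sum of its edges. For instance
  ∂[0,1,3] = [1,3] − [0,3] + [0,1],
  ∂[3,7,9] = [7,9] − [3,9] + [3,7].
As a 18×7 matrix over Z this has rank 7, with invariant factors (1,1,1,1,1,1,1).

Reading off H_k = ker ∂_k / im ∂_{k+1}:

  H_2: rank ker ∂_2 − rank ∂_3 = (7 − 7) − 0 = 0, and there is no ∂_3, so H_2 = 0.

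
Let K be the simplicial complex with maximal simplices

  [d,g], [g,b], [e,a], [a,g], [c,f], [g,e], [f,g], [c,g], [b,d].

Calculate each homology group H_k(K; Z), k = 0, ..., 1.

Fix the vertex order a < b < c < d < e < f < g and write every simplex with vertices in increasing order. Then dim K = 1 and the simplices of K are:

  0-simplices (7): a, b, c, d, e, f, g
  1-simplices (9): ae, ag, bd, bg, cf, cg, dg, eg, fg

giving chain groups C_0 ≅ Z^7, C_1 ≅ Z^9.

Boundary ∂_1: C_1 → C_0 sends each edge [p,q] (with p < q) to q − p. For instance
  ∂bg = g − b.
This gives a 7×9 integer matrix of rank 6; reducing to Smith normal form yields diagonal entries (1,1,1,1,1,1).

From H_k ≅ ker(∂_k) / im(∂_{k+1}) we obtain:

  H_0: rank C_0 − rank ∂_1 = 7 − 6 = 1, and the invariant factors of ∂_1 are all 1, so H_0 = Z.
  H_1: rank ker ∂_1 − rank ∂_2 = (9 − 6) − 0 = 3, and there is no ∂_2, so H_1 = Z^3.

(K is a triangulation of a wedge of 3 circles.)

H_0 = Z,  H_1 = Z^3.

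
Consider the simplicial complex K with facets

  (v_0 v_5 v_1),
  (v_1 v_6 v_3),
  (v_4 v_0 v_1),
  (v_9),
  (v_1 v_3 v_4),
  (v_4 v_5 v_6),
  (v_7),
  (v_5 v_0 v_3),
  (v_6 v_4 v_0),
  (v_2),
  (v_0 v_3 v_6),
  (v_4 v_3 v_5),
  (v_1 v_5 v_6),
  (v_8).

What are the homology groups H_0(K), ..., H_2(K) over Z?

We work with the vertex ordering v_0 < v_1 < v_2 < v_3 < v_4 < v_5 < v_6 < v_7 < v_8 < v_9. The simplices of K, each written with vertices in increasing order, are:

  0-simplices (10): [v_0], [v_1], [v_2], [v_3], [v_4], [v_5], [v_6], [v_7], [v_8], [v_9]
  1-simplices (15): (15 of them)
  2-simplices (10): [v_0,v_1,v_4], [v_0,v_1,v_5], [v_0,v_3,v_5], [v_0,v_3,v_6], [v_0,v_4,v_6], [v_1,v_3,v_4], [v_1,v_3,v_6], [v_1,v_5,v_6], [v_3,v_4,v_5], [v_4,v_5,v_6]

giving chain groups C_0 ≅ Z^10, C_1 ≅ Z^15, C_2 ≅ Z^10.

Boundary ∂_1: C_1 → C_0 sends each edge [p,q] (with p < q) to q − p. For instance
  ∂[v_0,v_4] = [v_4] − [v_0].
This gives a 10×15 integer matrix of rank 5; reducing to Smith normal form yields diagonal entries (1,1,1,1,1).

∂_2: C_2 → C_1 sends each 2-simplex [p,q,r] to [q,r] − [p,r] + [p,q]. For instance
  ∂[v_3,v_4,v_5] = [v_4,v_5] − [v_3,v_5] + [v_3,v_4],
  ∂[v_0,v_3,v_5] = [v_3,v_5] − [v_0,v_5] + [v_0,v_3].
The 15×10 boundary matrix has rank 10 and Smith normal form diag(1,1,1,1,1,1,1,1,1,2).

Reading off H_k = ker ∂_k / im ∂_{k+1}:

  H_0: rank C_0 − rank ∂_1 = 10 − 5 = 5, and the invariant factors of ∂_1 are all 1, so H_0 = Z^5.
  H_1: rank ker ∂_1 − rank ∂_2 = (15 − 5) − 10 = 0, and ∂_2 has invariant factor 2 > 1, so H_1 = Z/2.
  H_2: rank ker ∂_2 − rank ∂_3 = (10 − 10) − 0 = 0, and there is no ∂_3, so H_2 = 0.

(K is a triangulation of the disjoint union of a set of 4 points and the real projective plane RP^2.)

H_0 ≅ Z^5,  H_1 ≅ Z/2,  H_2 = 0.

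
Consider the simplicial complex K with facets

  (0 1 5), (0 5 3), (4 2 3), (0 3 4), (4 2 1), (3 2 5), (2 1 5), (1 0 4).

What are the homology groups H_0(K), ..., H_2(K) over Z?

H_0 ≅ Z,  H_1 = 0,  H_2 ≅ Z.

We work with the vertex ordering 0 < 1 < 2 < 3 < 4 < 5. The simplices of K, each written with vertices in increasing order, are:

  0-simplices (6): [0], [1], [2], [3], [4], [5]
  1-simplices (12): [0,1], [0,3], [0,4], [0,5], [1,2], [1,4], [1,5], [2,3], [2,4], [2,5], [3,4], [3,5]
  2-simplices (8): [0,1,4], [0,1,5], [0,3,4], [0,3,5], [1,2,4], [1,2,5], [2,3,4], [2,3,5]

so the chain groups are C_0 ≅ Z^6, C_1 ≅ Z^12, C_2 ≅ Z^8.

The boundary map ∂_1: C_1 → C_0 sends each edge [p,q] (with p < q) to q − p.
This gives a 6×12 integer matrix of rank 5; reducing to Smith normal form yields diagonal entries (1,1,1,1,1).

∂_2: C_2 → C_1 sends each 2-simplex [p,q,r] to [q,r] − [p,r] + [p,q]. For instance
  ∂[0,3,5] = [3,5] − [0,5] + [0,3],
  ∂[2,3,5] = [3,5] − [2,5] + [2,3].
As a 12×8 matrix over Z this has rank 7, with invariant factors (1,1,1,1,1,1,1).

From H_k ≅ ker(∂_k) / im(∂_{k+1}) we obtain:

  H_0: rank C_0 − rank ∂_1 = 6 − 5 = 1, and the invariant factors of ∂_1 are all 1, so H_0 = Z.
  H_1: rank ker ∂_1 − rank ∂_2 = (12 − 5) − 7 = 0, and the invariant factors of ∂_2 are all 1, so H_1 = 0.
  H_2: rank ker ∂_2 − rank ∂_3 = (8 − 7) − 0 = 1, and there is no ∂_3, so H_2 = Z.

(K is a triangulation of the 2-sphere S^2.)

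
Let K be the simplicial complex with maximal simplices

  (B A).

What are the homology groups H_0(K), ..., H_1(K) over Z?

Take the total order A < B on the vertex set. Then K (dimension 1) consists of the simplices:

  0-simplices (2): A, B
  1-simplices (1): AB

giving chain groups C_0 ≅ Z^2, C_1 ≅ Z^1.

Boundary ∂_1: C_1 → C_0 maps an edge to its endpoints' difference, ∂[p,q] = q − p.
This gives a 2×1 integer matrix of rank 1; reducing to Smith normal form yields diagonal entries (1).

Now H_k = ker ∂_k / im ∂_{k+1}, so:

  H_0: rank C_0 − rank ∂_1 = 2 − 1 = 1, and the invariant factors of ∂_1 are all 1, so H_0 ≅ Z.
  H_1: rank ker ∂_1 − rank ∂_2 = (1 − 1) − 0 = 0, and there is no ∂_2, so H_1 ≅ 0.

(K is a triangulation of the 1-simplex.)

H_0 = Z,  H_1 = 0.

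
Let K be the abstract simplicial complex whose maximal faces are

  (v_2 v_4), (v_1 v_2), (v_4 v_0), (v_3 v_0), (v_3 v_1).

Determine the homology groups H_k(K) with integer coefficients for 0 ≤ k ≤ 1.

H_0 = Z,  H_1 = Z.

Fix the vertex order v_0 < v_1 < v_2 < v_3 < v_4 and write every simplex with vertices in increasing order. Then dim K = 1 and the simplices of K are:

  0-simplices (5): [v_0], [v_1], [v_2], [v_3], [v_4]
  1-simplices (5): [v_0,v_3], [v_0,v_4], [v_1,v_2], [v_1,v_3], [v_2,v_4]

giving chain groups C_0 ≅ Z^5, C_1 ≅ Z^5.

∂_1: C_1 → C_0 is given by ∂[p,q] = [q] − [p].
The resulting 5×5 matrix has rank 4, and its Smith normal form has invariant factors (1,1,1,1).

Reading off H_k = ker ∂_k / im ∂_{k+1}:

  H_0: rank C_0 − rank ∂_1 = 5 − 4 = 1, and the invariant factors of ∂_1 are all 1, so H_0 = Z.
  H_1: rank ker ∂_1 − rank ∂_2 = (5 − 4) − 0 = 1, and there is no ∂_2, so H_1 = Z.

As a check, the Euler characteristic is 5 − 5 = 0, which agrees with 1 − 1 = 0.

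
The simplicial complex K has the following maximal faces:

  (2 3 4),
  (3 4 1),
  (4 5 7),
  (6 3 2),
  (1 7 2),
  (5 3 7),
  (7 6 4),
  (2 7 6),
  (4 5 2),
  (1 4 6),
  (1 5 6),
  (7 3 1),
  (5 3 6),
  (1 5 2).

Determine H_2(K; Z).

H_2 = Z.

K has 7 vertices, 21 edges, 14 triangles.
rank ∂_2 = 13, rank ∂_3 = 0 ⇒ b_2 = 14 − 13 − 0 = 1. So H_2 ≅ Z.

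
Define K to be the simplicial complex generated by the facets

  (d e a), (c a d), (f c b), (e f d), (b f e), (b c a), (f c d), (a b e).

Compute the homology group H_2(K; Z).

K has 6 vertices, 12 edges, 8 triangles.
rank ∂_2 = 7, rank ∂_3 = 0 ⇒ b_2 = 8 − 7 − 0 = 1. So H_2 = Z.

H_2 = Z.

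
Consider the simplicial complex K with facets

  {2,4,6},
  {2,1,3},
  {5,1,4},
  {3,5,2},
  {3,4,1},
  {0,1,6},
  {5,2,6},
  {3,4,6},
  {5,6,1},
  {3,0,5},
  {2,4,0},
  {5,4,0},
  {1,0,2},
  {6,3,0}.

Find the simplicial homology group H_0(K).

H_0 = Z.

K has 7 vertices, 21 edges, 14 triangles.
rank ∂_0 = 0, rank ∂_1 = 6 ⇒ b_0 = 7 − 0 − 6 = 1; all invariant factors of ∂_1 are 1 so no torsion. So H_0 ≅ Z.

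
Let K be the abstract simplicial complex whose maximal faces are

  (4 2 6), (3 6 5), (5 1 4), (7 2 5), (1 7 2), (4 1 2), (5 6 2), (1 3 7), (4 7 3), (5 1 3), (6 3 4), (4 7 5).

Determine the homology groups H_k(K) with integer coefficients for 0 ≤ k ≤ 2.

Take the total order 1 < 2 < 3 < 4 < 5 < 6 < 7 on the vertex set. Then K (dimension 2) consists of the simplices:

  0-simplices (7): [1], [2], [3], [4], [5], [6], [7]
  1-simplices (18): [1,2], [1,3], [1,4], [1,5], [1,7], [2,4], [2,5], [2,6], [2,7], [3,4], [3,5], [3,6], [3,7], [4,5], [4,6], [4,7], [5,6], [5,7]
  2-simplices (12): [1,2,4], [1,2,7], [1,3,5], [1,3,7], [1,4,5], [2,4,6], [2,5,6], [2,5,7], [3,4,6], [3,4,7], [3,5,6], [4,5,7]

giving chain groups C_0 ≅ Z^7, C_1 ≅ Z^18, C_2 ≅ Z^12.

∂_1: C_1 → C_0 is given by ∂[p,q] = [q] − [p].
This gives a 7×18 integer matrix of rank 6; reducing to Smith normal form yields diagonal entries (1,1,1,1,1,1).

The boundary map ∂_2: C_2 → C_1 acts by ∂[p,q,r] = [q,r] − [p,r] + [p,q]. For instance
  ∂[3,4,7] = [4,7] − [3,7] + [3,4],
  ∂[3,4,6] = [4,6] − [3,6] + [3,4].
The resulting 18×12 matrix has rank 12, and its Smith normal form has invariant factors (1,1,1,1,1,1,1,1,1,1,1,2).

Computing H_k = (kernel of ∂_k) / (image of ∂_{k+1}):

  H_0: rank C_0 − rank ∂_1 = 7 − 6 = 1, and the invariant factors of ∂_1 are all 1, so H_0 = Z.
  H_1: rank ker ∂_1 − rank ∂_2 = (18 − 6) − 12 = 0, and ∂_2 has invariant factor 2 > 1, so H_1 = Z/2Z.
  H_2: rank ker ∂_2 − rank ∂_3 = (12 − 12) − 0 = 0, and there is no ∂_3, so H_2 = 0.

H_0 ≅ Z,  H_1 ≅ Z/2Z,  H_2 = 0.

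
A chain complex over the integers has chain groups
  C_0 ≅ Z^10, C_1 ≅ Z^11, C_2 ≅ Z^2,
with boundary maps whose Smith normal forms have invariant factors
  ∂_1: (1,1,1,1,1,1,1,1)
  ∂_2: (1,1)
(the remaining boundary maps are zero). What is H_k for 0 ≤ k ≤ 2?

H_0 ≅ Z^2,  H_1 ≅ Z,  H_2 = 0.

H_0: b_0 = 10 − 0 − 8 = 2; torsion from ∂_1 factors > 1: none. So H_0 ≅ Z^2.
H_1: b_1 = 11 − 8 − 2 = 1; torsion from ∂_2 factors > 1: none. So H_1 ≅ Z.
H_2: b_2 = 2 − 2 − 0 = 0; torsion from ∂_3 factors > 1: none. So H_2 ≅ 0.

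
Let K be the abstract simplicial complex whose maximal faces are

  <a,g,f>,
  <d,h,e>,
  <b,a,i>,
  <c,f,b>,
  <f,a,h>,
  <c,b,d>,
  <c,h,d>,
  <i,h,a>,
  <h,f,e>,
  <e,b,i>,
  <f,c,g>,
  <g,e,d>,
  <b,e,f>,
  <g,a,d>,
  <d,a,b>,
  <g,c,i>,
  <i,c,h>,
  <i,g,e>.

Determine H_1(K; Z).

H_1 ≅ Z^2.

Fix the vertex order a < b < c < d < e < f < g < h < i and write every simplex with vertices in increasing order. Then dim K = 2 and the simplices of K are:

  0-simplices (9): a, b, c, d, e, f, g, h, i
  1-simplices (27): ab, ad, af, ag, ah, ai, bc, bd, be, bf, bi, cd, cf, cg, ch, ci, de, dg, dh, ef, eg, eh, ei, fg, fh, gi, hi
  2-simplices (18): abd, abi, adg, afg, afh, ahi, bcd, bcf, bef, bei, cdh, cfg, cgi, chi, deg, deh, efh, egi

so the chain groups are C_0 ≅ Z^9, C_1 ≅ Z^27, C_2 ≅ Z^18.

∂_1: C_1 → C_0 is given by ∂[p,q] = [q] − [p].
This gives a 9×27 integer matrix of rank 8; reducing to Smith normal form yields diagonal entries (1,1,1,1,1,1,1,1).

∂_2: C_2 → C_1 maps a triangle to the signed sum of its edges. For instance
  ∂abd = bd − ad + ab,
  ∂bcf = cf − bf + bc.
The resulting 27×18 matrix has rank 17, and its Smith normal form has invariant factors (1,1,1,1,1,1,1,1,1,1,1,1,1,1,1,1,1).

Reading off H_k = ker ∂_k / im ∂_{k+1}:

  H_1: rank ker ∂_1 − rank ∂_2 = (27 − 8) − 17 = 2, and the invariant factors of ∂_2 are all 1, so H_1 ≅ Z^2.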